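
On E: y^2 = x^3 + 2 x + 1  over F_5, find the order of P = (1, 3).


Compute successive multiples of P until we hit O:
  1P = (1, 3)
  2P = (3, 2)
  3P = (0, 4)
  4P = (0, 1)
  5P = (3, 3)
  6P = (1, 2)
  7P = O

ord(P) = 7


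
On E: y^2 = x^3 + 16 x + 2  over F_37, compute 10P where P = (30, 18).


k = 10 = 1010_2 (binary, LSB first: 0101)
Double-and-add from P = (30, 18):
  bit 0 = 0: acc unchanged = O
  bit 1 = 1: acc = O + (17, 9) = (17, 9)
  bit 2 = 0: acc unchanged = (17, 9)
  bit 3 = 1: acc = (17, 9) + (27, 27) = (14, 26)

10P = (14, 26)


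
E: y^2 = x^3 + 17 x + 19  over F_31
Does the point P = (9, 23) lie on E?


Check whether y^2 = x^3 + 17 x + 19 (mod 31) for (x, y) = (9, 23).
LHS: y^2 = 23^2 mod 31 = 2
RHS: x^3 + 17 x + 19 = 9^3 + 17*9 + 19 mod 31 = 2
LHS = RHS

Yes, on the curve


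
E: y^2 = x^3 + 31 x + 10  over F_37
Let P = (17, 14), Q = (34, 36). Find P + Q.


P != Q, so use the chord formula.
s = (y2 - y1) / (x2 - x1) = (22) / (17) mod 37 = 10
x3 = s^2 - x1 - x2 mod 37 = 10^2 - 17 - 34 = 12
y3 = s (x1 - x3) - y1 mod 37 = 10 * (17 - 12) - 14 = 36

P + Q = (12, 36)


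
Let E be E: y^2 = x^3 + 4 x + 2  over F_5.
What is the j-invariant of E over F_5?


Delta = -16(4 a^3 + 27 b^2) mod 5 = 1
-1728 * (4 a)^3 = -1728 * (4*4)^3 mod 5 = 2
j = 2 * 1^(-1) mod 5 = 2

j = 2 (mod 5)


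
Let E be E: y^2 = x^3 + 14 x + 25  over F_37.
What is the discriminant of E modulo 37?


4 a^3 + 27 b^2 = 4*14^3 + 27*25^2 = 10976 + 16875 = 27851
Delta = -16 * (27851) = -445616
Delta mod 37 = 12

Delta = 12 (mod 37)


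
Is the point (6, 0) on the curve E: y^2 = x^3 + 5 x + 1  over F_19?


Check whether y^2 = x^3 + 5 x + 1 (mod 19) for (x, y) = (6, 0).
LHS: y^2 = 0^2 mod 19 = 0
RHS: x^3 + 5 x + 1 = 6^3 + 5*6 + 1 mod 19 = 0
LHS = RHS

Yes, on the curve


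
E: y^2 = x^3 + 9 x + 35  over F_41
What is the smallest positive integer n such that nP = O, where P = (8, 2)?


Compute successive multiples of P until we hit O:
  1P = (8, 2)
  2P = (26, 16)
  3P = (40, 5)
  4P = (25, 31)
  5P = (39, 3)
  6P = (10, 31)
  7P = (18, 17)
  8P = (7, 20)
  ... (continuing to 36P)
  36P = O

ord(P) = 36


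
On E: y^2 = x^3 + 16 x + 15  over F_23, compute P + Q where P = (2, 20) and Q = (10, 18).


P != Q, so use the chord formula.
s = (y2 - y1) / (x2 - x1) = (21) / (8) mod 23 = 17
x3 = s^2 - x1 - x2 mod 23 = 17^2 - 2 - 10 = 1
y3 = s (x1 - x3) - y1 mod 23 = 17 * (2 - 1) - 20 = 20

P + Q = (1, 20)


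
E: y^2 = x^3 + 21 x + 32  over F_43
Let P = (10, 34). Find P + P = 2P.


Doubling: s = (3 x1^2 + a) / (2 y1)
s = (3*10^2 + 21) / (2*34) mod 43 = 18
x3 = s^2 - 2 x1 mod 43 = 18^2 - 2*10 = 3
y3 = s (x1 - x3) - y1 mod 43 = 18 * (10 - 3) - 34 = 6

2P = (3, 6)


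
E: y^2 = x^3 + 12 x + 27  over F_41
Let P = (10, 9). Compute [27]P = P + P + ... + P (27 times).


k = 27 = 11011_2 (binary, LSB first: 11011)
Double-and-add from P = (10, 9):
  bit 0 = 1: acc = O + (10, 9) = (10, 9)
  bit 1 = 1: acc = (10, 9) + (39, 35) = (32, 25)
  bit 2 = 0: acc unchanged = (32, 25)
  bit 3 = 1: acc = (32, 25) + (4, 37) = (1, 32)
  bit 4 = 1: acc = (1, 32) + (38, 13) = (22, 22)

27P = (22, 22)


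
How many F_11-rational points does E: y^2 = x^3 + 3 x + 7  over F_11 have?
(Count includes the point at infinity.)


For each x in F_11, count y with y^2 = x^3 + 3 x + 7 mod 11:
  x = 1: RHS = 0, y in [0]  -> 1 point(s)
  x = 5: RHS = 4, y in [2, 9]  -> 2 point(s)
  x = 8: RHS = 4, y in [2, 9]  -> 2 point(s)
  x = 9: RHS = 4, y in [2, 9]  -> 2 point(s)
  x = 10: RHS = 3, y in [5, 6]  -> 2 point(s)
Affine points: 9. Add the point at infinity: total = 10.

#E(F_11) = 10


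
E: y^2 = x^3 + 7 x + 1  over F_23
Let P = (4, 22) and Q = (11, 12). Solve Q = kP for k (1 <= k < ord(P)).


Enumerate multiples of P until we hit Q = (11, 12):
  1P = (4, 22)
  2P = (18, 18)
  3P = (10, 6)
  4P = (11, 12)
Match found at i = 4.

k = 4


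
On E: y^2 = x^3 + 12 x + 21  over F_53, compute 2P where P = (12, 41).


Doubling: s = (3 x1^2 + a) / (2 y1)
s = (3*12^2 + 12) / (2*41) mod 53 = 8
x3 = s^2 - 2 x1 mod 53 = 8^2 - 2*12 = 40
y3 = s (x1 - x3) - y1 mod 53 = 8 * (12 - 40) - 41 = 0

2P = (40, 0)


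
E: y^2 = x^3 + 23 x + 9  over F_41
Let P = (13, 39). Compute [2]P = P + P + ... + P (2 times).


k = 2 = 10_2 (binary, LSB first: 01)
Double-and-add from P = (13, 39):
  bit 0 = 0: acc unchanged = O
  bit 1 = 1: acc = O + (13, 2) = (13, 2)

2P = (13, 2)


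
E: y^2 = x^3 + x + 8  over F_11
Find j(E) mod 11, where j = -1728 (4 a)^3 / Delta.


Delta = -16(4 a^3 + 27 b^2) mod 11 = 8
-1728 * (4 a)^3 = -1728 * (4*1)^3 mod 11 = 2
j = 2 * 8^(-1) mod 11 = 3

j = 3 (mod 11)


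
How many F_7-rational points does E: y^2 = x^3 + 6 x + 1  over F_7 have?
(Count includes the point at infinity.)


For each x in F_7, count y with y^2 = x^3 + 6 x + 1 mod 7:
  x = 0: RHS = 1, y in [1, 6]  -> 2 point(s)
  x = 1: RHS = 1, y in [1, 6]  -> 2 point(s)
  x = 2: RHS = 0, y in [0]  -> 1 point(s)
  x = 3: RHS = 4, y in [2, 5]  -> 2 point(s)
  x = 5: RHS = 2, y in [3, 4]  -> 2 point(s)
  x = 6: RHS = 1, y in [1, 6]  -> 2 point(s)
Affine points: 11. Add the point at infinity: total = 12.

#E(F_7) = 12


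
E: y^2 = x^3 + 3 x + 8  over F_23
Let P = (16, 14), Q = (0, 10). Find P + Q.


P != Q, so use the chord formula.
s = (y2 - y1) / (x2 - x1) = (19) / (7) mod 23 = 6
x3 = s^2 - x1 - x2 mod 23 = 6^2 - 16 - 0 = 20
y3 = s (x1 - x3) - y1 mod 23 = 6 * (16 - 20) - 14 = 8

P + Q = (20, 8)


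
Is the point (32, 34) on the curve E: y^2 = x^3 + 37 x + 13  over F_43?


Check whether y^2 = x^3 + 37 x + 13 (mod 43) for (x, y) = (32, 34).
LHS: y^2 = 34^2 mod 43 = 38
RHS: x^3 + 37 x + 13 = 32^3 + 37*32 + 13 mod 43 = 38
LHS = RHS

Yes, on the curve


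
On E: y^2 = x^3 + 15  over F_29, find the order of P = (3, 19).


Compute successive multiples of P until we hit O:
  1P = (3, 19)
  2P = (3, 10)
  3P = O

ord(P) = 3


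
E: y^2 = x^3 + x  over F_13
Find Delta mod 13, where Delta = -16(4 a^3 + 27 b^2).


4 a^3 + 27 b^2 = 4*1^3 + 27*0^2 = 4 + 0 = 4
Delta = -16 * (4) = -64
Delta mod 13 = 1

Delta = 1 (mod 13)


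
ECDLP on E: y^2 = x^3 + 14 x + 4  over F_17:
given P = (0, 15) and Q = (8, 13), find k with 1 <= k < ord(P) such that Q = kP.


Enumerate multiples of P until we hit Q = (8, 13):
  1P = (0, 15)
  2P = (8, 13)
Match found at i = 2.

k = 2


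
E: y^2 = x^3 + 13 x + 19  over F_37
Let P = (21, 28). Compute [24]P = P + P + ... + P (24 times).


k = 24 = 11000_2 (binary, LSB first: 00011)
Double-and-add from P = (21, 28):
  bit 0 = 0: acc unchanged = O
  bit 1 = 0: acc unchanged = O
  bit 2 = 0: acc unchanged = O
  bit 3 = 1: acc = O + (27, 6) = (27, 6)
  bit 4 = 1: acc = (27, 6) + (31, 13) = (26, 5)

24P = (26, 5)


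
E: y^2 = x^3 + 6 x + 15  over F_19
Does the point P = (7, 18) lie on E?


Check whether y^2 = x^3 + 6 x + 15 (mod 19) for (x, y) = (7, 18).
LHS: y^2 = 18^2 mod 19 = 1
RHS: x^3 + 6 x + 15 = 7^3 + 6*7 + 15 mod 19 = 1
LHS = RHS

Yes, on the curve


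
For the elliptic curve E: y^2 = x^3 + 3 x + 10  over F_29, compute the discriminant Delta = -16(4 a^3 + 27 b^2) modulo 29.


4 a^3 + 27 b^2 = 4*3^3 + 27*10^2 = 108 + 2700 = 2808
Delta = -16 * (2808) = -44928
Delta mod 29 = 22

Delta = 22 (mod 29)


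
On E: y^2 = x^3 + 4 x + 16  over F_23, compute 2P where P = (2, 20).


Doubling: s = (3 x1^2 + a) / (2 y1)
s = (3*2^2 + 4) / (2*20) mod 23 = 5
x3 = s^2 - 2 x1 mod 23 = 5^2 - 2*2 = 21
y3 = s (x1 - x3) - y1 mod 23 = 5 * (2 - 21) - 20 = 0

2P = (21, 0)


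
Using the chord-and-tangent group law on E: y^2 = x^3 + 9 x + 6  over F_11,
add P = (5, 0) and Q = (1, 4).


P != Q, so use the chord formula.
s = (y2 - y1) / (x2 - x1) = (4) / (7) mod 11 = 10
x3 = s^2 - x1 - x2 mod 11 = 10^2 - 5 - 1 = 6
y3 = s (x1 - x3) - y1 mod 11 = 10 * (5 - 6) - 0 = 1

P + Q = (6, 1)


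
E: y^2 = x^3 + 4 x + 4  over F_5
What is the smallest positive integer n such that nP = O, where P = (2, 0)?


Compute successive multiples of P until we hit O:
  1P = (2, 0)
  2P = O

ord(P) = 2


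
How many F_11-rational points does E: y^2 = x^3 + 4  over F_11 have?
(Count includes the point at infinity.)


For each x in F_11, count y with y^2 = x^3 + 0 x + 4 mod 11:
  x = 0: RHS = 4, y in [2, 9]  -> 2 point(s)
  x = 1: RHS = 5, y in [4, 7]  -> 2 point(s)
  x = 2: RHS = 1, y in [1, 10]  -> 2 point(s)
  x = 3: RHS = 9, y in [3, 8]  -> 2 point(s)
  x = 6: RHS = 0, y in [0]  -> 1 point(s)
  x = 10: RHS = 3, y in [5, 6]  -> 2 point(s)
Affine points: 11. Add the point at infinity: total = 12.

#E(F_11) = 12


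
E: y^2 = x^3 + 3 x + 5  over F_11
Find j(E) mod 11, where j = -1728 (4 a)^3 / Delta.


Delta = -16(4 a^3 + 27 b^2) mod 11 = 1
-1728 * (4 a)^3 = -1728 * (4*3)^3 mod 11 = 10
j = 10 * 1^(-1) mod 11 = 10

j = 10 (mod 11)


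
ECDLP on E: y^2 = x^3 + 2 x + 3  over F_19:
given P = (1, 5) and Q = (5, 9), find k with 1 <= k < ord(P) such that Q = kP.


Enumerate multiples of P until we hit Q = (5, 9):
  1P = (1, 5)
  2P = (3, 13)
  3P = (12, 8)
  4P = (10, 15)
  5P = (9, 3)
  6P = (15, 8)
  7P = (14, 18)
  8P = (5, 10)
  9P = (11, 11)
  10P = (18, 0)
  11P = (11, 8)
  12P = (5, 9)
Match found at i = 12.

k = 12


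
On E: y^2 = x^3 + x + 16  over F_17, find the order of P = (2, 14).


Compute successive multiples of P until we hit O:
  1P = (2, 14)
  2P = (4, 13)
  3P = (7, 14)
  4P = (8, 3)
  5P = (8, 14)
  6P = (7, 3)
  7P = (4, 4)
  8P = (2, 3)
  ... (continuing to 9P)
  9P = O

ord(P) = 9


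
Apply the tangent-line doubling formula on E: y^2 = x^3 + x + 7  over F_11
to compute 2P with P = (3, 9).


Doubling: s = (3 x1^2 + a) / (2 y1)
s = (3*3^2 + 1) / (2*9) mod 11 = 4
x3 = s^2 - 2 x1 mod 11 = 4^2 - 2*3 = 10
y3 = s (x1 - x3) - y1 mod 11 = 4 * (3 - 10) - 9 = 7

2P = (10, 7)


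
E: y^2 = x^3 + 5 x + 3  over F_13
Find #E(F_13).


For each x in F_13, count y with y^2 = x^3 + 5 x + 3 mod 13:
  x = 0: RHS = 3, y in [4, 9]  -> 2 point(s)
  x = 1: RHS = 9, y in [3, 10]  -> 2 point(s)
  x = 4: RHS = 9, y in [3, 10]  -> 2 point(s)
  x = 5: RHS = 10, y in [6, 7]  -> 2 point(s)
  x = 7: RHS = 4, y in [2, 11]  -> 2 point(s)
  x = 8: RHS = 9, y in [3, 10]  -> 2 point(s)
  x = 9: RHS = 10, y in [6, 7]  -> 2 point(s)
  x = 10: RHS = 0, y in [0]  -> 1 point(s)
  x = 12: RHS = 10, y in [6, 7]  -> 2 point(s)
Affine points: 17. Add the point at infinity: total = 18.

#E(F_13) = 18


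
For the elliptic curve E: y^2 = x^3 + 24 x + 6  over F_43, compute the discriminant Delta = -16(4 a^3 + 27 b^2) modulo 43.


4 a^3 + 27 b^2 = 4*24^3 + 27*6^2 = 55296 + 972 = 56268
Delta = -16 * (56268) = -900288
Delta mod 43 = 3

Delta = 3 (mod 43)


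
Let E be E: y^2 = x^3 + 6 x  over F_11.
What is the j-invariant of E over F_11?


Delta = -16(4 a^3 + 27 b^2) mod 11 = 3
-1728 * (4 a)^3 = -1728 * (4*6)^3 mod 11 = 3
j = 3 * 3^(-1) mod 11 = 1

j = 1 (mod 11)


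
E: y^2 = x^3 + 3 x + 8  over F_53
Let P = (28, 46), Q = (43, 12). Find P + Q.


P != Q, so use the chord formula.
s = (y2 - y1) / (x2 - x1) = (19) / (15) mod 53 = 26
x3 = s^2 - x1 - x2 mod 53 = 26^2 - 28 - 43 = 22
y3 = s (x1 - x3) - y1 mod 53 = 26 * (28 - 22) - 46 = 4

P + Q = (22, 4)


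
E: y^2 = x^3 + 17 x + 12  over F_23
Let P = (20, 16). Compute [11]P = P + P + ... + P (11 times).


k = 11 = 1011_2 (binary, LSB first: 1101)
Double-and-add from P = (20, 16):
  bit 0 = 1: acc = O + (20, 16) = (20, 16)
  bit 1 = 1: acc = (20, 16) + (14, 21) = (21, 4)
  bit 2 = 0: acc unchanged = (21, 4)
  bit 3 = 1: acc = (21, 4) + (4, 12) = (10, 3)

11P = (10, 3)


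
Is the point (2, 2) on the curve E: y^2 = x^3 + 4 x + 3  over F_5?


Check whether y^2 = x^3 + 4 x + 3 (mod 5) for (x, y) = (2, 2).
LHS: y^2 = 2^2 mod 5 = 4
RHS: x^3 + 4 x + 3 = 2^3 + 4*2 + 3 mod 5 = 4
LHS = RHS

Yes, on the curve


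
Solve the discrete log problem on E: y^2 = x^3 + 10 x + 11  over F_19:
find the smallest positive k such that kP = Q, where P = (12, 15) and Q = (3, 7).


Enumerate multiples of P until we hit Q = (3, 7):
  1P = (12, 15)
  2P = (4, 18)
  3P = (7, 14)
  4P = (16, 7)
  5P = (14, 8)
  6P = (10, 16)
  7P = (2, 18)
  8P = (3, 7)
Match found at i = 8.

k = 8


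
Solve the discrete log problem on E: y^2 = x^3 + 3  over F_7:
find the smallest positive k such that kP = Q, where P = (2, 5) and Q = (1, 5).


Enumerate multiples of P until we hit Q = (1, 5):
  1P = (2, 5)
  2P = (5, 4)
  3P = (4, 5)
  4P = (1, 2)
  5P = (6, 4)
  6P = (3, 4)
  7P = (3, 3)
  8P = (6, 3)
  9P = (1, 5)
Match found at i = 9.

k = 9


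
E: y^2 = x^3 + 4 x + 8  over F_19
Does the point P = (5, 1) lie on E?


Check whether y^2 = x^3 + 4 x + 8 (mod 19) for (x, y) = (5, 1).
LHS: y^2 = 1^2 mod 19 = 1
RHS: x^3 + 4 x + 8 = 5^3 + 4*5 + 8 mod 19 = 1
LHS = RHS

Yes, on the curve


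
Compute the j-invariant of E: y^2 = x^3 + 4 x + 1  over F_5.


Delta = -16(4 a^3 + 27 b^2) mod 5 = 2
-1728 * (4 a)^3 = -1728 * (4*4)^3 mod 5 = 2
j = 2 * 2^(-1) mod 5 = 1

j = 1 (mod 5)


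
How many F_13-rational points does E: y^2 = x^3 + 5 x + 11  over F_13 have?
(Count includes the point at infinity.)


For each x in F_13, count y with y^2 = x^3 + 5 x + 11 mod 13:
  x = 1: RHS = 4, y in [2, 11]  -> 2 point(s)
  x = 2: RHS = 3, y in [4, 9]  -> 2 point(s)
  x = 3: RHS = 1, y in [1, 12]  -> 2 point(s)
  x = 4: RHS = 4, y in [2, 11]  -> 2 point(s)
  x = 6: RHS = 10, y in [6, 7]  -> 2 point(s)
  x = 7: RHS = 12, y in [5, 8]  -> 2 point(s)
  x = 8: RHS = 4, y in [2, 11]  -> 2 point(s)
Affine points: 14. Add the point at infinity: total = 15.

#E(F_13) = 15


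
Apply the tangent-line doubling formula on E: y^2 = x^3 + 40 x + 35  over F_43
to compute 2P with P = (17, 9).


Doubling: s = (3 x1^2 + a) / (2 y1)
s = (3*17^2 + 40) / (2*9) mod 43 = 5
x3 = s^2 - 2 x1 mod 43 = 5^2 - 2*17 = 34
y3 = s (x1 - x3) - y1 mod 43 = 5 * (17 - 34) - 9 = 35

2P = (34, 35)


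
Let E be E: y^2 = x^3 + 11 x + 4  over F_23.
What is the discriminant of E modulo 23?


4 a^3 + 27 b^2 = 4*11^3 + 27*4^2 = 5324 + 432 = 5756
Delta = -16 * (5756) = -92096
Delta mod 23 = 19

Delta = 19 (mod 23)


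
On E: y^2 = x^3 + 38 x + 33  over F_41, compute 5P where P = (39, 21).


k = 5 = 101_2 (binary, LSB first: 101)
Double-and-add from P = (39, 21):
  bit 0 = 1: acc = O + (39, 21) = (39, 21)
  bit 1 = 0: acc unchanged = (39, 21)
  bit 2 = 1: acc = (39, 21) + (33, 23) = (1, 21)

5P = (1, 21)


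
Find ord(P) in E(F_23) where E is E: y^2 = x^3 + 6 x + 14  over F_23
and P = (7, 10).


Compute successive multiples of P until we hit O:
  1P = (7, 10)
  2P = (11, 10)
  3P = (5, 13)
  4P = (19, 8)
  5P = (13, 14)
  6P = (6, 6)
  7P = (3, 6)
  8P = (14, 6)
  ... (continuing to 21P)
  21P = O

ord(P) = 21


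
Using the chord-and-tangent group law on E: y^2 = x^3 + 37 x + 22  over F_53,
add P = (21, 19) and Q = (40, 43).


P != Q, so use the chord formula.
s = (y2 - y1) / (x2 - x1) = (24) / (19) mod 53 = 18
x3 = s^2 - x1 - x2 mod 53 = 18^2 - 21 - 40 = 51
y3 = s (x1 - x3) - y1 mod 53 = 18 * (21 - 51) - 19 = 24

P + Q = (51, 24)


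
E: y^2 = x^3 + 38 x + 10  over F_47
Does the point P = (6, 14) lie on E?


Check whether y^2 = x^3 + 38 x + 10 (mod 47) for (x, y) = (6, 14).
LHS: y^2 = 14^2 mod 47 = 8
RHS: x^3 + 38 x + 10 = 6^3 + 38*6 + 10 mod 47 = 31
LHS != RHS

No, not on the curve


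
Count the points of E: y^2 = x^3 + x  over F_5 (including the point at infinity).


For each x in F_5, count y with y^2 = x^3 + 1 x + 0 mod 5:
  x = 0: RHS = 0, y in [0]  -> 1 point(s)
  x = 2: RHS = 0, y in [0]  -> 1 point(s)
  x = 3: RHS = 0, y in [0]  -> 1 point(s)
Affine points: 3. Add the point at infinity: total = 4.

#E(F_5) = 4


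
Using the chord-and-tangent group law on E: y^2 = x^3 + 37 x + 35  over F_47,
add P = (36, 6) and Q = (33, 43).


P != Q, so use the chord formula.
s = (y2 - y1) / (x2 - x1) = (37) / (44) mod 47 = 19
x3 = s^2 - x1 - x2 mod 47 = 19^2 - 36 - 33 = 10
y3 = s (x1 - x3) - y1 mod 47 = 19 * (36 - 10) - 6 = 18

P + Q = (10, 18)


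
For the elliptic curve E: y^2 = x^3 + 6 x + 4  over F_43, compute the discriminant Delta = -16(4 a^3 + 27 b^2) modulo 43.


4 a^3 + 27 b^2 = 4*6^3 + 27*4^2 = 864 + 432 = 1296
Delta = -16 * (1296) = -20736
Delta mod 43 = 33

Delta = 33 (mod 43)


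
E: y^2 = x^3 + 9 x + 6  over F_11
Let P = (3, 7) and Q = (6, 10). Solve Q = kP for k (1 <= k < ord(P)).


Enumerate multiples of P until we hit Q = (6, 10):
  1P = (3, 7)
  2P = (6, 1)
  3P = (6, 10)
Match found at i = 3.

k = 3


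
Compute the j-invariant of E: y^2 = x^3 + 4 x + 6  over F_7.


Delta = -16(4 a^3 + 27 b^2) mod 7 = 1
-1728 * (4 a)^3 = -1728 * (4*4)^3 mod 7 = 1
j = 1 * 1^(-1) mod 7 = 1

j = 1 (mod 7)


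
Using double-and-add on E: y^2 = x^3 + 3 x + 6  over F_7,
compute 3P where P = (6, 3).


k = 3 = 11_2 (binary, LSB first: 11)
Double-and-add from P = (6, 3):
  bit 0 = 1: acc = O + (6, 3) = (6, 3)
  bit 1 = 1: acc = (6, 3) + (3, 0) = (6, 4)

3P = (6, 4)


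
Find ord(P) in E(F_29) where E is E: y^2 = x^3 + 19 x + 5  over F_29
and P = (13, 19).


Compute successive multiples of P until we hit O:
  1P = (13, 19)
  2P = (10, 21)
  3P = (0, 11)
  4P = (9, 8)
  5P = (20, 27)
  6P = (5, 15)
  7P = (4, 0)
  8P = (5, 14)
  ... (continuing to 14P)
  14P = O

ord(P) = 14


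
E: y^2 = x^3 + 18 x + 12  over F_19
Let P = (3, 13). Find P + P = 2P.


Doubling: s = (3 x1^2 + a) / (2 y1)
s = (3*3^2 + 18) / (2*13) mod 19 = 1
x3 = s^2 - 2 x1 mod 19 = 1^2 - 2*3 = 14
y3 = s (x1 - x3) - y1 mod 19 = 1 * (3 - 14) - 13 = 14

2P = (14, 14)


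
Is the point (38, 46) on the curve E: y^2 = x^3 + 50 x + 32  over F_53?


Check whether y^2 = x^3 + 50 x + 32 (mod 53) for (x, y) = (38, 46).
LHS: y^2 = 46^2 mod 53 = 49
RHS: x^3 + 50 x + 32 = 38^3 + 50*38 + 32 mod 53 = 41
LHS != RHS

No, not on the curve


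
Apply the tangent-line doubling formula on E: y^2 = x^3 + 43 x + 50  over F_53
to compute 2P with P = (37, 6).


Doubling: s = (3 x1^2 + a) / (2 y1)
s = (3*37^2 + 43) / (2*6) mod 53 = 19
x3 = s^2 - 2 x1 mod 53 = 19^2 - 2*37 = 22
y3 = s (x1 - x3) - y1 mod 53 = 19 * (37 - 22) - 6 = 14

2P = (22, 14)


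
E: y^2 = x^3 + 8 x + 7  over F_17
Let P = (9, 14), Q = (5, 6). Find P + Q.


P != Q, so use the chord formula.
s = (y2 - y1) / (x2 - x1) = (9) / (13) mod 17 = 2
x3 = s^2 - x1 - x2 mod 17 = 2^2 - 9 - 5 = 7
y3 = s (x1 - x3) - y1 mod 17 = 2 * (9 - 7) - 14 = 7

P + Q = (7, 7)


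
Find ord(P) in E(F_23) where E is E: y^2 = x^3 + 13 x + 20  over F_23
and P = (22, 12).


Compute successive multiples of P until we hit O:
  1P = (22, 12)
  2P = (5, 7)
  3P = (5, 16)
  4P = (22, 11)
  5P = O

ord(P) = 5


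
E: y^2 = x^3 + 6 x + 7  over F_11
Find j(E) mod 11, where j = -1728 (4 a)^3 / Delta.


Delta = -16(4 a^3 + 27 b^2) mod 11 = 10
-1728 * (4 a)^3 = -1728 * (4*6)^3 mod 11 = 3
j = 3 * 10^(-1) mod 11 = 8

j = 8 (mod 11)


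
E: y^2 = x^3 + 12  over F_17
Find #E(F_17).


For each x in F_17, count y with y^2 = x^3 + 0 x + 12 mod 17:
  x = 1: RHS = 13, y in [8, 9]  -> 2 point(s)
  x = 4: RHS = 8, y in [5, 12]  -> 2 point(s)
  x = 5: RHS = 1, y in [1, 16]  -> 2 point(s)
  x = 7: RHS = 15, y in [7, 10]  -> 2 point(s)
  x = 10: RHS = 9, y in [3, 14]  -> 2 point(s)
  x = 11: RHS = 0, y in [0]  -> 1 point(s)
  x = 13: RHS = 16, y in [4, 13]  -> 2 point(s)
  x = 14: RHS = 2, y in [6, 11]  -> 2 point(s)
  x = 15: RHS = 4, y in [2, 15]  -> 2 point(s)
Affine points: 17. Add the point at infinity: total = 18.

#E(F_17) = 18


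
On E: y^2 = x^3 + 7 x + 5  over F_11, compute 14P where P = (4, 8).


k = 14 = 1110_2 (binary, LSB first: 0111)
Double-and-add from P = (4, 8):
  bit 0 = 0: acc unchanged = O
  bit 1 = 1: acc = O + (3, 3) = (3, 3)
  bit 2 = 1: acc = (3, 3) + (9, 7) = (8, 1)
  bit 3 = 1: acc = (8, 1) + (5, 0) = (3, 8)

14P = (3, 8)


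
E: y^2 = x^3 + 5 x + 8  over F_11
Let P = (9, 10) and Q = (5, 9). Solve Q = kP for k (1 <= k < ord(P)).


Enumerate multiples of P until we hit Q = (5, 9):
  1P = (9, 10)
  2P = (2, 2)
  3P = (4, 2)
  4P = (1, 5)
  5P = (5, 9)
Match found at i = 5.

k = 5


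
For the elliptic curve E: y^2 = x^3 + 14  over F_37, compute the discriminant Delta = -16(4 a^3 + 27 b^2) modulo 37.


4 a^3 + 27 b^2 = 4*0^3 + 27*14^2 = 0 + 5292 = 5292
Delta = -16 * (5292) = -84672
Delta mod 37 = 21

Delta = 21 (mod 37)


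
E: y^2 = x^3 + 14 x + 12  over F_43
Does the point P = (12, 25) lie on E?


Check whether y^2 = x^3 + 14 x + 12 (mod 43) for (x, y) = (12, 25).
LHS: y^2 = 25^2 mod 43 = 23
RHS: x^3 + 14 x + 12 = 12^3 + 14*12 + 12 mod 43 = 16
LHS != RHS

No, not on the curve


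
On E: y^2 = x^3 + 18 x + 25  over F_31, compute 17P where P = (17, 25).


k = 17 = 10001_2 (binary, LSB first: 10001)
Double-and-add from P = (17, 25):
  bit 0 = 1: acc = O + (17, 25) = (17, 25)
  bit 1 = 0: acc unchanged = (17, 25)
  bit 2 = 0: acc unchanged = (17, 25)
  bit 3 = 0: acc unchanged = (17, 25)
  bit 4 = 1: acc = (17, 25) + (12, 4) = (6, 15)

17P = (6, 15)


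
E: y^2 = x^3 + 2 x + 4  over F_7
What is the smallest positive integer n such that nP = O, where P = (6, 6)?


Compute successive multiples of P until we hit O:
  1P = (6, 6)
  2P = (3, 4)
  3P = (0, 5)
  4P = (2, 4)
  5P = (1, 0)
  6P = (2, 3)
  7P = (0, 2)
  8P = (3, 3)
  ... (continuing to 10P)
  10P = O

ord(P) = 10


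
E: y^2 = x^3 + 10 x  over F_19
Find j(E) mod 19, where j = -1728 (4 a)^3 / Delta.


Delta = -16(4 a^3 + 27 b^2) mod 19 = 11
-1728 * (4 a)^3 = -1728 * (4*10)^3 mod 19 = 8
j = 8 * 11^(-1) mod 19 = 18

j = 18 (mod 19)


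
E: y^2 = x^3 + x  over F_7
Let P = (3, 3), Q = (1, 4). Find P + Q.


P != Q, so use the chord formula.
s = (y2 - y1) / (x2 - x1) = (1) / (5) mod 7 = 3
x3 = s^2 - x1 - x2 mod 7 = 3^2 - 3 - 1 = 5
y3 = s (x1 - x3) - y1 mod 7 = 3 * (3 - 5) - 3 = 5

P + Q = (5, 5)


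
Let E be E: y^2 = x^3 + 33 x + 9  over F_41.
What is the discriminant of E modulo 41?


4 a^3 + 27 b^2 = 4*33^3 + 27*9^2 = 143748 + 2187 = 145935
Delta = -16 * (145935) = -2334960
Delta mod 41 = 31

Delta = 31 (mod 41)


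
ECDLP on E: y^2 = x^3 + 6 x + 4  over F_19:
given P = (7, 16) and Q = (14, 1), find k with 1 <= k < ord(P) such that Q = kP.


Enumerate multiples of P until we hit Q = (14, 1):
  1P = (7, 16)
  2P = (14, 1)
Match found at i = 2.

k = 2


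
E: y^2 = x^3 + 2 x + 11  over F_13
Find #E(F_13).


For each x in F_13, count y with y^2 = x^3 + 2 x + 11 mod 13:
  x = 1: RHS = 1, y in [1, 12]  -> 2 point(s)
  x = 2: RHS = 10, y in [6, 7]  -> 2 point(s)
  x = 5: RHS = 3, y in [4, 9]  -> 2 point(s)
  x = 7: RHS = 4, y in [2, 11]  -> 2 point(s)
  x = 9: RHS = 4, y in [2, 11]  -> 2 point(s)
  x = 10: RHS = 4, y in [2, 11]  -> 2 point(s)
  x = 11: RHS = 12, y in [5, 8]  -> 2 point(s)
Affine points: 14. Add the point at infinity: total = 15.

#E(F_13) = 15


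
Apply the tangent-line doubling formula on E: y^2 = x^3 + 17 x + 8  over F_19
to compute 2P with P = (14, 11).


Doubling: s = (3 x1^2 + a) / (2 y1)
s = (3*14^2 + 17) / (2*11) mod 19 = 18
x3 = s^2 - 2 x1 mod 19 = 18^2 - 2*14 = 11
y3 = s (x1 - x3) - y1 mod 19 = 18 * (14 - 11) - 11 = 5

2P = (11, 5)


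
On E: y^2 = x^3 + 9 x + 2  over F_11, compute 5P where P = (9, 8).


k = 5 = 101_2 (binary, LSB first: 101)
Double-and-add from P = (9, 8):
  bit 0 = 1: acc = O + (9, 8) = (9, 8)
  bit 1 = 0: acc unchanged = (9, 8)
  bit 2 = 1: acc = (9, 8) + (4, 5) = (1, 10)

5P = (1, 10)


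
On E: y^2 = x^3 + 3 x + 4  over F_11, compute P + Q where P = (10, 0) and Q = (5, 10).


P != Q, so use the chord formula.
s = (y2 - y1) / (x2 - x1) = (10) / (6) mod 11 = 9
x3 = s^2 - x1 - x2 mod 11 = 9^2 - 10 - 5 = 0
y3 = s (x1 - x3) - y1 mod 11 = 9 * (10 - 0) - 0 = 2

P + Q = (0, 2)


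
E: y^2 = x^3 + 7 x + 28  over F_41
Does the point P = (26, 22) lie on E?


Check whether y^2 = x^3 + 7 x + 28 (mod 41) for (x, y) = (26, 22).
LHS: y^2 = 22^2 mod 41 = 33
RHS: x^3 + 7 x + 28 = 26^3 + 7*26 + 28 mod 41 = 33
LHS = RHS

Yes, on the curve


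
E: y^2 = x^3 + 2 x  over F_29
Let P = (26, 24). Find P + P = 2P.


Doubling: s = (3 x1^2 + a) / (2 y1)
s = (3*26^2 + 2) / (2*24) mod 29 = 0
x3 = s^2 - 2 x1 mod 29 = 0^2 - 2*26 = 6
y3 = s (x1 - x3) - y1 mod 29 = 0 * (26 - 6) - 24 = 5

2P = (6, 5)


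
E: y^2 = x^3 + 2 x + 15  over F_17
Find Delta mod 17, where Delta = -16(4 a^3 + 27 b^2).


4 a^3 + 27 b^2 = 4*2^3 + 27*15^2 = 32 + 6075 = 6107
Delta = -16 * (6107) = -97712
Delta mod 17 = 4

Delta = 4 (mod 17)


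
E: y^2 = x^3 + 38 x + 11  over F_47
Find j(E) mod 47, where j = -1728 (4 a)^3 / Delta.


Delta = -16(4 a^3 + 27 b^2) mod 47 = 24
-1728 * (4 a)^3 = -1728 * (4*38)^3 mod 47 = 24
j = 24 * 24^(-1) mod 47 = 1

j = 1 (mod 47)


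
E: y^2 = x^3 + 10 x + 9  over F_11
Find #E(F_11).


For each x in F_11, count y with y^2 = x^3 + 10 x + 9 mod 11:
  x = 0: RHS = 9, y in [3, 8]  -> 2 point(s)
  x = 1: RHS = 9, y in [3, 8]  -> 2 point(s)
  x = 2: RHS = 4, y in [2, 9]  -> 2 point(s)
  x = 3: RHS = 0, y in [0]  -> 1 point(s)
  x = 4: RHS = 3, y in [5, 6]  -> 2 point(s)
  x = 7: RHS = 4, y in [2, 9]  -> 2 point(s)
  x = 9: RHS = 3, y in [5, 6]  -> 2 point(s)
  x = 10: RHS = 9, y in [3, 8]  -> 2 point(s)
Affine points: 15. Add the point at infinity: total = 16.

#E(F_11) = 16


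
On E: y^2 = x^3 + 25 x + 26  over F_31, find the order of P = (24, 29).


Compute successive multiples of P until we hit O:
  1P = (24, 29)
  2P = (3, 29)
  3P = (4, 2)
  4P = (8, 5)
  5P = (9, 9)
  6P = (17, 1)
  7P = (6, 12)
  8P = (15, 26)
  ... (continuing to 18P)
  18P = O

ord(P) = 18


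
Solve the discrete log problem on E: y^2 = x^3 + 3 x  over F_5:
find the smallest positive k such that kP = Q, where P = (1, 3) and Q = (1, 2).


Enumerate multiples of P until we hit Q = (1, 2):
  1P = (1, 3)
  2P = (4, 4)
  3P = (4, 1)
  4P = (1, 2)
Match found at i = 4.

k = 4


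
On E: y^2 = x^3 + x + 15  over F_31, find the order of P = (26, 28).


Compute successive multiples of P until we hit O:
  1P = (26, 28)
  2P = (12, 22)
  3P = (9, 28)
  4P = (27, 3)
  5P = (14, 13)
  6P = (10, 23)
  7P = (2, 26)
  8P = (17, 27)
  ... (continuing to 33P)
  33P = O

ord(P) = 33


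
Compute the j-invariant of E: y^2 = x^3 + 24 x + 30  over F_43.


Delta = -16(4 a^3 + 27 b^2) mod 43 = 38
-1728 * (4 a)^3 = -1728 * (4*24)^3 mod 43 = 41
j = 41 * 38^(-1) mod 43 = 9

j = 9 (mod 43)


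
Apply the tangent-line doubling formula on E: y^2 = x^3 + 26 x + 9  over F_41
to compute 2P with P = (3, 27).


Doubling: s = (3 x1^2 + a) / (2 y1)
s = (3*3^2 + 26) / (2*27) mod 41 = 23
x3 = s^2 - 2 x1 mod 41 = 23^2 - 2*3 = 31
y3 = s (x1 - x3) - y1 mod 41 = 23 * (3 - 31) - 27 = 26

2P = (31, 26)


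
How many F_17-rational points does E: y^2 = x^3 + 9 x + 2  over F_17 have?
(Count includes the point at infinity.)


For each x in F_17, count y with y^2 = x^3 + 9 x + 2 mod 17:
  x = 0: RHS = 2, y in [6, 11]  -> 2 point(s)
  x = 4: RHS = 0, y in [0]  -> 1 point(s)
  x = 5: RHS = 2, y in [6, 11]  -> 2 point(s)
  x = 6: RHS = 0, y in [0]  -> 1 point(s)
  x = 7: RHS = 0, y in [0]  -> 1 point(s)
  x = 8: RHS = 8, y in [5, 12]  -> 2 point(s)
  x = 9: RHS = 13, y in [8, 9]  -> 2 point(s)
  x = 10: RHS = 4, y in [2, 15]  -> 2 point(s)
  x = 11: RHS = 4, y in [2, 15]  -> 2 point(s)
  x = 12: RHS = 2, y in [6, 11]  -> 2 point(s)
  x = 13: RHS = 4, y in [2, 15]  -> 2 point(s)
  x = 14: RHS = 16, y in [4, 13]  -> 2 point(s)
  x = 16: RHS = 9, y in [3, 14]  -> 2 point(s)
Affine points: 23. Add the point at infinity: total = 24.

#E(F_17) = 24


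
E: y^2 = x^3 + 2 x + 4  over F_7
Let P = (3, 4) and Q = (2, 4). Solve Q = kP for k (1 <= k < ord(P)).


Enumerate multiples of P until we hit Q = (2, 4):
  1P = (3, 4)
  2P = (2, 4)
Match found at i = 2.

k = 2


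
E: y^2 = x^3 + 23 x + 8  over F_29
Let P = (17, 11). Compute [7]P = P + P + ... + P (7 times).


k = 7 = 111_2 (binary, LSB first: 111)
Double-and-add from P = (17, 11):
  bit 0 = 1: acc = O + (17, 11) = (17, 11)
  bit 1 = 1: acc = (17, 11) + (15, 4) = (2, 27)
  bit 2 = 1: acc = (2, 27) + (19, 24) = (28, 10)

7P = (28, 10)


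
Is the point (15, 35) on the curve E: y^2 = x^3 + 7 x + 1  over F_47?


Check whether y^2 = x^3 + 7 x + 1 (mod 47) for (x, y) = (15, 35).
LHS: y^2 = 35^2 mod 47 = 3
RHS: x^3 + 7 x + 1 = 15^3 + 7*15 + 1 mod 47 = 3
LHS = RHS

Yes, on the curve


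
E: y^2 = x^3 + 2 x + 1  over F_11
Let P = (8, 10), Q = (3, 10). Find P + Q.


P != Q, so use the chord formula.
s = (y2 - y1) / (x2 - x1) = (0) / (6) mod 11 = 0
x3 = s^2 - x1 - x2 mod 11 = 0^2 - 8 - 3 = 0
y3 = s (x1 - x3) - y1 mod 11 = 0 * (8 - 0) - 10 = 1

P + Q = (0, 1)


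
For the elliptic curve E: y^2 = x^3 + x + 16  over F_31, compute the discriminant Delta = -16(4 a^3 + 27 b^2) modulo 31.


4 a^3 + 27 b^2 = 4*1^3 + 27*16^2 = 4 + 6912 = 6916
Delta = -16 * (6916) = -110656
Delta mod 31 = 14

Delta = 14 (mod 31)


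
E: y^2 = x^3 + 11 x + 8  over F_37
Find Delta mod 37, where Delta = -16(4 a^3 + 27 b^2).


4 a^3 + 27 b^2 = 4*11^3 + 27*8^2 = 5324 + 1728 = 7052
Delta = -16 * (7052) = -112832
Delta mod 37 = 18

Delta = 18 (mod 37)


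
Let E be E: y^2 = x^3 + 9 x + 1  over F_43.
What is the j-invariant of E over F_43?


Delta = -16(4 a^3 + 27 b^2) mod 43 = 40
-1728 * (4 a)^3 = -1728 * (4*9)^3 mod 43 = 35
j = 35 * 40^(-1) mod 43 = 17

j = 17 (mod 43)


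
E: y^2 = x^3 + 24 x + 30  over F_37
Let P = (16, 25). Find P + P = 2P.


Doubling: s = (3 x1^2 + a) / (2 y1)
s = (3*16^2 + 24) / (2*25) mod 37 = 4
x3 = s^2 - 2 x1 mod 37 = 4^2 - 2*16 = 21
y3 = s (x1 - x3) - y1 mod 37 = 4 * (16 - 21) - 25 = 29

2P = (21, 29)


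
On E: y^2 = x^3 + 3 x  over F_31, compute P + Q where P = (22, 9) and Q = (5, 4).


P != Q, so use the chord formula.
s = (y2 - y1) / (x2 - x1) = (26) / (14) mod 31 = 24
x3 = s^2 - x1 - x2 mod 31 = 24^2 - 22 - 5 = 22
y3 = s (x1 - x3) - y1 mod 31 = 24 * (22 - 22) - 9 = 22

P + Q = (22, 22)


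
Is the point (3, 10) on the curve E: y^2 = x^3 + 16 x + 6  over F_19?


Check whether y^2 = x^3 + 16 x + 6 (mod 19) for (x, y) = (3, 10).
LHS: y^2 = 10^2 mod 19 = 5
RHS: x^3 + 16 x + 6 = 3^3 + 16*3 + 6 mod 19 = 5
LHS = RHS

Yes, on the curve


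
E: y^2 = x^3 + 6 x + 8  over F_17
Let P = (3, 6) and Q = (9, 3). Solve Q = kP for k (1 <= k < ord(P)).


Enumerate multiples of P until we hit Q = (9, 3):
  1P = (3, 6)
  2P = (9, 3)
Match found at i = 2.

k = 2


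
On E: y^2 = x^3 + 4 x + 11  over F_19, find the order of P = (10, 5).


Compute successive multiples of P until we hit O:
  1P = (10, 5)
  2P = (18, 14)
  3P = (8, 2)
  4P = (8, 17)
  5P = (18, 5)
  6P = (10, 14)
  7P = O

ord(P) = 7


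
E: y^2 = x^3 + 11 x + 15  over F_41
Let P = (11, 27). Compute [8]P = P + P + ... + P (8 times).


k = 8 = 1000_2 (binary, LSB first: 0001)
Double-and-add from P = (11, 27):
  bit 0 = 0: acc unchanged = O
  bit 1 = 0: acc unchanged = O
  bit 2 = 0: acc unchanged = O
  bit 3 = 1: acc = O + (13, 10) = (13, 10)

8P = (13, 10)


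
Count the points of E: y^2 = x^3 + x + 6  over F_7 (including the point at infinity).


For each x in F_7, count y with y^2 = x^3 + 1 x + 6 mod 7:
  x = 1: RHS = 1, y in [1, 6]  -> 2 point(s)
  x = 2: RHS = 2, y in [3, 4]  -> 2 point(s)
  x = 3: RHS = 1, y in [1, 6]  -> 2 point(s)
  x = 4: RHS = 4, y in [2, 5]  -> 2 point(s)
  x = 6: RHS = 4, y in [2, 5]  -> 2 point(s)
Affine points: 10. Add the point at infinity: total = 11.

#E(F_7) = 11


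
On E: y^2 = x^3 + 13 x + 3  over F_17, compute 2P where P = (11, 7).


Doubling: s = (3 x1^2 + a) / (2 y1)
s = (3*11^2 + 13) / (2*7) mod 17 = 5
x3 = s^2 - 2 x1 mod 17 = 5^2 - 2*11 = 3
y3 = s (x1 - x3) - y1 mod 17 = 5 * (11 - 3) - 7 = 16

2P = (3, 16)


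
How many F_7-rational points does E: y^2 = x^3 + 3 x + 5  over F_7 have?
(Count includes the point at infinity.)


For each x in F_7, count y with y^2 = x^3 + 3 x + 5 mod 7:
  x = 1: RHS = 2, y in [3, 4]  -> 2 point(s)
  x = 4: RHS = 4, y in [2, 5]  -> 2 point(s)
  x = 6: RHS = 1, y in [1, 6]  -> 2 point(s)
Affine points: 6. Add the point at infinity: total = 7.

#E(F_7) = 7


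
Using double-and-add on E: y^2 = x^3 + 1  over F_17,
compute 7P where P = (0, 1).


k = 7 = 111_2 (binary, LSB first: 111)
Double-and-add from P = (0, 1):
  bit 0 = 1: acc = O + (0, 1) = (0, 1)
  bit 1 = 1: acc = (0, 1) + (0, 16) = O
  bit 2 = 1: acc = O + (0, 1) = (0, 1)

7P = (0, 1)


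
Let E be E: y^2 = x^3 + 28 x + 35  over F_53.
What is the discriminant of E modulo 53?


4 a^3 + 27 b^2 = 4*28^3 + 27*35^2 = 87808 + 33075 = 120883
Delta = -16 * (120883) = -1934128
Delta mod 53 = 1

Delta = 1 (mod 53)


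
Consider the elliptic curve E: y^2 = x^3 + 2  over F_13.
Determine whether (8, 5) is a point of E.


Check whether y^2 = x^3 + 0 x + 2 (mod 13) for (x, y) = (8, 5).
LHS: y^2 = 5^2 mod 13 = 12
RHS: x^3 + 0 x + 2 = 8^3 + 0*8 + 2 mod 13 = 7
LHS != RHS

No, not on the curve


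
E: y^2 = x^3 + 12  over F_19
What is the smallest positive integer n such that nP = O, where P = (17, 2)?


Compute successive multiples of P until we hit O:
  1P = (17, 2)
  2P = (13, 10)
  3P = (12, 7)
  4P = (10, 10)
  5P = (3, 1)
  6P = (15, 9)
  7P = (4, 0)
  8P = (15, 10)
  ... (continuing to 14P)
  14P = O

ord(P) = 14


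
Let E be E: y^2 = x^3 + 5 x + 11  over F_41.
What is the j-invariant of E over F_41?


Delta = -16(4 a^3 + 27 b^2) mod 41 = 39
-1728 * (4 a)^3 = -1728 * (4*5)^3 mod 41 = 11
j = 11 * 39^(-1) mod 41 = 15

j = 15 (mod 41)


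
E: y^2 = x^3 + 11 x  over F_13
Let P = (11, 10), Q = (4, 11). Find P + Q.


P != Q, so use the chord formula.
s = (y2 - y1) / (x2 - x1) = (1) / (6) mod 13 = 11
x3 = s^2 - x1 - x2 mod 13 = 11^2 - 11 - 4 = 2
y3 = s (x1 - x3) - y1 mod 13 = 11 * (11 - 2) - 10 = 11

P + Q = (2, 11)


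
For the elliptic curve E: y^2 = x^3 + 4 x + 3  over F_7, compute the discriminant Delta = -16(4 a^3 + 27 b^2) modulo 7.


4 a^3 + 27 b^2 = 4*4^3 + 27*3^2 = 256 + 243 = 499
Delta = -16 * (499) = -7984
Delta mod 7 = 3

Delta = 3 (mod 7)


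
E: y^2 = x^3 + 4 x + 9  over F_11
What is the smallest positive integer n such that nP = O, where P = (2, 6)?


Compute successive multiples of P until we hit O:
  1P = (2, 6)
  2P = (10, 9)
  3P = (0, 3)
  4P = (3, 9)
  5P = (4, 10)
  6P = (9, 2)
  7P = (1, 6)
  8P = (8, 5)
  ... (continuing to 18P)
  18P = O

ord(P) = 18


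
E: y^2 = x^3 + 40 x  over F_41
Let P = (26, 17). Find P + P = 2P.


Doubling: s = (3 x1^2 + a) / (2 y1)
s = (3*26^2 + 40) / (2*17) mod 41 = 15
x3 = s^2 - 2 x1 mod 41 = 15^2 - 2*26 = 9
y3 = s (x1 - x3) - y1 mod 41 = 15 * (26 - 9) - 17 = 33

2P = (9, 33)


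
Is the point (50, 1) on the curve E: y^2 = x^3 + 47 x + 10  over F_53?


Check whether y^2 = x^3 + 47 x + 10 (mod 53) for (x, y) = (50, 1).
LHS: y^2 = 1^2 mod 53 = 1
RHS: x^3 + 47 x + 10 = 50^3 + 47*50 + 10 mod 53 = 1
LHS = RHS

Yes, on the curve


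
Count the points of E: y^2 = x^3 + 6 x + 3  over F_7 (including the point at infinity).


For each x in F_7, count y with y^2 = x^3 + 6 x + 3 mod 7:
  x = 2: RHS = 2, y in [3, 4]  -> 2 point(s)
  x = 4: RHS = 0, y in [0]  -> 1 point(s)
  x = 5: RHS = 4, y in [2, 5]  -> 2 point(s)
Affine points: 5. Add the point at infinity: total = 6.

#E(F_7) = 6


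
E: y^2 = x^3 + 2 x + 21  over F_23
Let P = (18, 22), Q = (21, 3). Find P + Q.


P != Q, so use the chord formula.
s = (y2 - y1) / (x2 - x1) = (4) / (3) mod 23 = 9
x3 = s^2 - x1 - x2 mod 23 = 9^2 - 18 - 21 = 19
y3 = s (x1 - x3) - y1 mod 23 = 9 * (18 - 19) - 22 = 15

P + Q = (19, 15)


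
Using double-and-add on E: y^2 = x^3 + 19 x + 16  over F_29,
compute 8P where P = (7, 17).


k = 8 = 1000_2 (binary, LSB first: 0001)
Double-and-add from P = (7, 17):
  bit 0 = 0: acc unchanged = O
  bit 1 = 0: acc unchanged = O
  bit 2 = 0: acc unchanged = O
  bit 3 = 1: acc = O + (12, 0) = (12, 0)

8P = (12, 0)


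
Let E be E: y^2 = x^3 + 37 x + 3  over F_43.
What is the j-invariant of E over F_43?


Delta = -16(4 a^3 + 27 b^2) mod 43 = 3
-1728 * (4 a)^3 = -1728 * (4*37)^3 mod 43 = 39
j = 39 * 3^(-1) mod 43 = 13

j = 13 (mod 43)


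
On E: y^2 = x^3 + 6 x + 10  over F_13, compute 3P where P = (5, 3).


k = 3 = 11_2 (binary, LSB first: 11)
Double-and-add from P = (5, 3):
  bit 0 = 1: acc = O + (5, 3) = (5, 3)
  bit 1 = 1: acc = (5, 3) + (0, 6) = (12, 9)

3P = (12, 9)


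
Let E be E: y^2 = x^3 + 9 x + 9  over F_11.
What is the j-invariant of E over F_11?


Delta = -16(4 a^3 + 27 b^2) mod 11 = 5
-1728 * (4 a)^3 = -1728 * (4*9)^3 mod 11 = 6
j = 6 * 5^(-1) mod 11 = 10

j = 10 (mod 11)


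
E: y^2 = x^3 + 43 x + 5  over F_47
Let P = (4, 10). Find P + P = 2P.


Doubling: s = (3 x1^2 + a) / (2 y1)
s = (3*4^2 + 43) / (2*10) mod 47 = 21
x3 = s^2 - 2 x1 mod 47 = 21^2 - 2*4 = 10
y3 = s (x1 - x3) - y1 mod 47 = 21 * (4 - 10) - 10 = 5

2P = (10, 5)


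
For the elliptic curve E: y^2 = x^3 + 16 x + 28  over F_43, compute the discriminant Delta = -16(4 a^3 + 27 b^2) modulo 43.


4 a^3 + 27 b^2 = 4*16^3 + 27*28^2 = 16384 + 21168 = 37552
Delta = -16 * (37552) = -600832
Delta mod 43 = 7

Delta = 7 (mod 43)


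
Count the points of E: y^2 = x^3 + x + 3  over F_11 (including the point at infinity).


For each x in F_11, count y with y^2 = x^3 + 1 x + 3 mod 11:
  x = 0: RHS = 3, y in [5, 6]  -> 2 point(s)
  x = 1: RHS = 5, y in [4, 7]  -> 2 point(s)
  x = 3: RHS = 0, y in [0]  -> 1 point(s)
  x = 4: RHS = 5, y in [4, 7]  -> 2 point(s)
  x = 5: RHS = 1, y in [1, 10]  -> 2 point(s)
  x = 6: RHS = 5, y in [4, 7]  -> 2 point(s)
  x = 7: RHS = 1, y in [1, 10]  -> 2 point(s)
  x = 9: RHS = 4, y in [2, 9]  -> 2 point(s)
  x = 10: RHS = 1, y in [1, 10]  -> 2 point(s)
Affine points: 17. Add the point at infinity: total = 18.

#E(F_11) = 18


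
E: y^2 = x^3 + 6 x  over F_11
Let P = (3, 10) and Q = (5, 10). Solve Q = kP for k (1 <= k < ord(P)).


Enumerate multiples of P until we hit Q = (5, 10):
  1P = (3, 10)
  2P = (5, 1)
  3P = (4, 0)
  4P = (5, 10)
Match found at i = 4.

k = 4


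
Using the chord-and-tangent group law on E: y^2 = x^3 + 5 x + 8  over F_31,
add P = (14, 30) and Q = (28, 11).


P != Q, so use the chord formula.
s = (y2 - y1) / (x2 - x1) = (12) / (14) mod 31 = 23
x3 = s^2 - x1 - x2 mod 31 = 23^2 - 14 - 28 = 22
y3 = s (x1 - x3) - y1 mod 31 = 23 * (14 - 22) - 30 = 3

P + Q = (22, 3)


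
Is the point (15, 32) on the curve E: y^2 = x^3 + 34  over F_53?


Check whether y^2 = x^3 + 0 x + 34 (mod 53) for (x, y) = (15, 32).
LHS: y^2 = 32^2 mod 53 = 17
RHS: x^3 + 0 x + 34 = 15^3 + 0*15 + 34 mod 53 = 17
LHS = RHS

Yes, on the curve


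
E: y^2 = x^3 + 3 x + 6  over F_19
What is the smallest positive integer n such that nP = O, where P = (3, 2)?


Compute successive multiples of P until we hit O:
  1P = (3, 2)
  2P = (17, 7)
  3P = (0, 14)
  4P = (13, 0)
  5P = (0, 5)
  6P = (17, 12)
  7P = (3, 17)
  8P = O

ord(P) = 8


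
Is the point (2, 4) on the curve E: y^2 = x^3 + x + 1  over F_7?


Check whether y^2 = x^3 + 1 x + 1 (mod 7) for (x, y) = (2, 4).
LHS: y^2 = 4^2 mod 7 = 2
RHS: x^3 + 1 x + 1 = 2^3 + 1*2 + 1 mod 7 = 4
LHS != RHS

No, not on the curve


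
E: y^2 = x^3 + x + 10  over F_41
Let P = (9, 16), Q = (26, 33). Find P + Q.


P != Q, so use the chord formula.
s = (y2 - y1) / (x2 - x1) = (17) / (17) mod 41 = 1
x3 = s^2 - x1 - x2 mod 41 = 1^2 - 9 - 26 = 7
y3 = s (x1 - x3) - y1 mod 41 = 1 * (9 - 7) - 16 = 27

P + Q = (7, 27)


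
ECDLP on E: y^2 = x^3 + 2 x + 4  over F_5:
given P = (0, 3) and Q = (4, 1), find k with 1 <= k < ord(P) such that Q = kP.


Enumerate multiples of P until we hit Q = (4, 1):
  1P = (0, 3)
  2P = (4, 4)
  3P = (2, 4)
  4P = (2, 1)
  5P = (4, 1)
Match found at i = 5.

k = 5


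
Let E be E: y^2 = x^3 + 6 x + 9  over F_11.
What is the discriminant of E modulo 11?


4 a^3 + 27 b^2 = 4*6^3 + 27*9^2 = 864 + 2187 = 3051
Delta = -16 * (3051) = -48816
Delta mod 11 = 2

Delta = 2 (mod 11)


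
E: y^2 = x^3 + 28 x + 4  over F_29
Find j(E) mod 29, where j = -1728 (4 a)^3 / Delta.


Delta = -16(4 a^3 + 27 b^2) mod 29 = 25
-1728 * (4 a)^3 = -1728 * (4*28)^3 mod 29 = 15
j = 15 * 25^(-1) mod 29 = 18

j = 18 (mod 29)


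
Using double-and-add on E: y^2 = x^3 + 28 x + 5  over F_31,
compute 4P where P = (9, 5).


k = 4 = 100_2 (binary, LSB first: 001)
Double-and-add from P = (9, 5):
  bit 0 = 0: acc unchanged = O
  bit 1 = 0: acc unchanged = O
  bit 2 = 1: acc = O + (2, 21) = (2, 21)

4P = (2, 21)
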